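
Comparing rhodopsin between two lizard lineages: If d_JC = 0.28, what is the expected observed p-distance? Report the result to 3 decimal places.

0.234

p = (3/4)(1 − e^(−4d/3)) = 0.75 × (1 − e^(-0.373333)) = 0.75 × (1 − 0.688436) = 0.233673.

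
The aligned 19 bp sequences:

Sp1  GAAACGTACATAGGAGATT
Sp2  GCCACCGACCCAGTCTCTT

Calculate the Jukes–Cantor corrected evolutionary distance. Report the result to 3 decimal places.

0.907

The sequences differ at 10 of 19 sites (2, 3, 6, 7, 10, 11, 14, 15, 16, 17), so p = 10/19 ≈ 0.526316.
d = −(3/4) ln(1 − 4p/3) = −0.75 ln(1 − 0.701755) = −0.75 ln(0.298245)
  = −0.75 × (-1.209840) = 0.907380 substitutions/site.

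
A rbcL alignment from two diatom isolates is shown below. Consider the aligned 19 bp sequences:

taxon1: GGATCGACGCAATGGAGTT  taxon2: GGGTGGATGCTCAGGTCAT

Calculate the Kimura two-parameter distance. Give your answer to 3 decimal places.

Of 19 sites, 2 differences are transitions and 7 are transversions, so P = 2/19 ≈ 0.105263 and Q = 7/19 ≈ 0.368421.
Under the Kimura two-parameter model, d = −½ ln(1 − 2P − Q) − ¼ ln(1 − 2Q).
1 − 2P − Q = 0.421053, giving −½ ln(0.421053) = 0.432498.
1 − 2Q = 0.263158, giving −¼ ln(0.263158) = 0.333750.
d = 0.432498 + 0.333750 = 0.766248.

0.766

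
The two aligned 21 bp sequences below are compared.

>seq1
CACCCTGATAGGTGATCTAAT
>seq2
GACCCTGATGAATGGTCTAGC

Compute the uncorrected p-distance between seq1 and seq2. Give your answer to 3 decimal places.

0.333

The sequences differ at 7 of 21 positions (sites 1, 10, 11, 12, 15, 20, 21).
p = 7/21 = 0.333333… ≈ 0.333 (to 3 d.p.).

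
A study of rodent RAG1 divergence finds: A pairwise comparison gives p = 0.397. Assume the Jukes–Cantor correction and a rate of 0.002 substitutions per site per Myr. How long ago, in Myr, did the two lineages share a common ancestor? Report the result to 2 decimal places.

141.30

d = −(3/4) ln(1 − 4p/3) = −0.75 ln(1 − 0.529333) = −0.75 ln(0.470667)
  = −0.75 × (-0.753604) = 0.565203 substitutions/site.
Under a molecular clock d = 2μt, so t = d/(2μ) = 0.565203 / (2 × 0.002) = 141.30 Myr.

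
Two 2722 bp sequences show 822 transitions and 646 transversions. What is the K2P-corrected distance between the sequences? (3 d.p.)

1.081

P = 822/2722 ≈ 0.301984 and Q = 646/2722 ≈ 0.237325.
Under the Kimura two-parameter model, d = −½ ln(1 − 2P − Q) − ¼ ln(1 − 2Q).
1 − 2P − Q = 0.158707, giving −½ ln(0.158707) = 0.920348.
1 − 2Q = 0.52535, giving −¼ ln(0.52535) = 0.160923.
d = 0.920348 + 0.160923 = 1.081271.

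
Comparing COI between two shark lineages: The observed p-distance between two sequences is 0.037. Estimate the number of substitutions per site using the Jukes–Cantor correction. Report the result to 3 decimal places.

0.038

d = −(3/4) ln(1 − 4p/3) = −0.75 ln(1 − 0.049333) = −0.75 ln(0.950667)
  = −0.75 × (-0.050591) = 0.037943 substitutions/site.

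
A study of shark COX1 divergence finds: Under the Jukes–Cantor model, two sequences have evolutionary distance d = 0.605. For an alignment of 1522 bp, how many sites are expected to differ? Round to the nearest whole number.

632

Invert JC69: p = (3/4)(1 − e^(−4d/3)) = 0.75 × (1 − e^(-0.806667)) = 0.75 × (1 − 0.446343) = 0.415243.
Expected differing sites = pL ≈ 0.415243 × 1522 = 631.999846 ≈ 632.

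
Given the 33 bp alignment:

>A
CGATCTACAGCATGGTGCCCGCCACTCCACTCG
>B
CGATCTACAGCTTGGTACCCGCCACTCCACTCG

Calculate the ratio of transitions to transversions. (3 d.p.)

1.000

Transitions are A↔G and C↔T; transversions are all other mismatches.
Transitions: 1. Transversions: 1.
R = 1/1 = 1.000.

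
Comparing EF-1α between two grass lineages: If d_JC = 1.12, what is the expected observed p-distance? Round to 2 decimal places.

0.58

p = (3/4)(1 − e^(−4d/3)) = 0.75 × (1 − e^(-1.493333)) = 0.75 × (1 − 0.224623) = 0.581533.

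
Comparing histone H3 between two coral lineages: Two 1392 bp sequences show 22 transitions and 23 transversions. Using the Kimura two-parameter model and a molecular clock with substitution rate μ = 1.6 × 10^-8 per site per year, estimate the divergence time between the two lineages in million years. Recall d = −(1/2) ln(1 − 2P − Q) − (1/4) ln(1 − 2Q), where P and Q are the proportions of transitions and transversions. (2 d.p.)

1.03

P = 22/1392 ≈ 0.015805 and Q = 23/1392 ≈ 0.016523.
Under the Kimura two-parameter model, d = −½ ln(1 − 2P − Q) − ¼ ln(1 − 2Q).
1 − 2P − Q = 0.951867, giving −½ ln(0.951867) = 0.024665.
1 − 2Q = 0.966954, giving −¼ ln(0.966954) = 0.008401.
d = 0.024665 + 0.008401 = 0.033066.
Under a molecular clock d = 2μt, so t = d/(2μ) = 0.033066 / (2 × 1.6 × 10^-8) = 1.03 million years.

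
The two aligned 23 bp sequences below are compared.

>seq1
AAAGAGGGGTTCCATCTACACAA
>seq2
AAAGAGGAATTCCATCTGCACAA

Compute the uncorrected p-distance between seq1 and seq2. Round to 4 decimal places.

0.1304

The sequences differ at 3 of 23 positions (sites 8, 9, 18).
p = 3/23 = 0.130434… ≈ 0.1304 (to 4 d.p.).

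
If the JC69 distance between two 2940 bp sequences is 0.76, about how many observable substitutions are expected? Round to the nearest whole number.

Invert JC69: p = (3/4)(1 − e^(−4d/3)) = 0.75 × (1 − e^(-1.013333)) = 0.75 × (1 − 0.363007) = 0.477745.
Expected differing sites = pL ≈ 0.477745 × 2940 = 1404.5703 ≈ 1405.

1405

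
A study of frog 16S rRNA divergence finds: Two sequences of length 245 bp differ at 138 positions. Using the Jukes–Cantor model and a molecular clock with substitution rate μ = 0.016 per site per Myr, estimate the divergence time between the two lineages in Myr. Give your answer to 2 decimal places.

32.59

p = 138/245 ≈ 0.563265.
d = −(3/4) ln(1 − 4p/3) = −0.75 ln(1 − 0.75102) = −0.75 ln(0.24898)
  = −0.75 × (-1.390383) = 1.042787 substitutions/site.
Under a molecular clock d = 2μt, so t = d/(2μ) = 1.042787 / (2 × 0.016) = 32.59 Myr.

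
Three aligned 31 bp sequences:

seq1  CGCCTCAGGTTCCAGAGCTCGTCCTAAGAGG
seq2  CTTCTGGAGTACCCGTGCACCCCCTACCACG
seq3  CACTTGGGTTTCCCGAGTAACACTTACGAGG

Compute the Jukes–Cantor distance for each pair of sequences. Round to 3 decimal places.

d(seq1,seq2) = 0.691, d(seq1,seq3) = 0.614, d(seq2,seq3) = 0.614

seq1–seq2: 14/31 sites differ → p ≈ 0.451613, d = −0.75 ln(1 − 0.602151) = 0.691262 ≈ 0.691.
seq1–seq3: 13/31 sites differ → p ≈ 0.419355, d = −0.75 ln(1 − 0.55914) = 0.614271 ≈ 0.614.
seq2–seq3: 13/31 sites differ → p ≈ 0.419355, d = −0.75 ln(1 − 0.55914) = 0.614271 ≈ 0.614.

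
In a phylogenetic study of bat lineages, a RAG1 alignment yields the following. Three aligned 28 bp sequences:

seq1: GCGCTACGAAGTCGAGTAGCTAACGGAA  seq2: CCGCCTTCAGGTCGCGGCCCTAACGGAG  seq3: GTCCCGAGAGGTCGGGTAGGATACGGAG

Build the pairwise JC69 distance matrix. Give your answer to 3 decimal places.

seq1–seq2: 11/28 sites differ → p ≈ 0.392857, d = −0.75 ln(1 − 0.523809) = 0.556452 ≈ 0.556.
seq1–seq3: 11/28 sites differ → p ≈ 0.392857, d = −0.75 ln(1 − 0.523809) = 0.556452 ≈ 0.556.
seq2–seq3: 13/28 sites differ → p ≈ 0.464286, d = −0.75 ln(1 − 0.619048) = 0.723811 ≈ 0.724.

d(seq1,seq2) = 0.556, d(seq1,seq3) = 0.556, d(seq2,seq3) = 0.724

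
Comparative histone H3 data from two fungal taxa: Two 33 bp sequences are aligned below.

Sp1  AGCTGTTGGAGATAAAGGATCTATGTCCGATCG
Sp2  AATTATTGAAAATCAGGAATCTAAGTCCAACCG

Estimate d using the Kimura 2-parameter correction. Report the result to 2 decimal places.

0.50

Of 33 sites, 9 differences are transitions and 2 are transversions, so P = 9/33 ≈ 0.272727 and Q = 2/33 ≈ 0.060606.
Under the Kimura two-parameter model, d = −½ ln(1 − 2P − Q) − ¼ ln(1 − 2Q).
1 − 2P − Q = 0.39394, giving −½ ln(0.39394) = 0.465778.
1 − 2Q = 0.878788, giving −¼ ln(0.878788) = 0.032303.
d = 0.465778 + 0.032303 = 0.498081.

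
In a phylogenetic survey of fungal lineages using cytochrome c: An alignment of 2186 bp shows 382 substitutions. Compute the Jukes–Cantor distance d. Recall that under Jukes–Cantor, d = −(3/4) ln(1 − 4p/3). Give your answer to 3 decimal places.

0.199

p = 382/2186 ≈ 0.174748.
d = −(3/4) ln(1 − 4p/3) = −0.75 ln(1 − 0.232997) = −0.75 ln(0.767003)
  = −0.75 × (-0.265265) = 0.198949 substitutions/site.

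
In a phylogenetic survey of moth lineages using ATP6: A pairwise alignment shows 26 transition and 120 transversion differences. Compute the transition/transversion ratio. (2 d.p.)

R = 26/120 = 0.216666… ≈ 0.22 (to 2 d.p.).

0.22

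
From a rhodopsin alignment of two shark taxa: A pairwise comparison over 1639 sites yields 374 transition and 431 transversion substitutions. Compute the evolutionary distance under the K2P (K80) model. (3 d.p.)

0.822

P = 374/1639 ≈ 0.228188 and Q = 431/1639 ≈ 0.262965.
Under the Kimura two-parameter model, d = −½ ln(1 − 2P − Q) − ¼ ln(1 − 2Q).
1 − 2P − Q = 0.280659, giving −½ ln(0.280659) = 0.635307.
1 − 2Q = 0.47407, giving −¼ ln(0.47407) = 0.186600.
d = 0.635307 + 0.186600 = 0.821907.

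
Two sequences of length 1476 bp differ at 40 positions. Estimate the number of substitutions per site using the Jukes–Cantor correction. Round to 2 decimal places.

p = 40/1476 ≈ 0.0271.
d = −(3/4) ln(1 − 4p/3) = −0.75 ln(1 − 0.036133) = −0.75 ln(0.963867)
  = −0.75 × (-0.036802) = 0.027602 substitutions/site.

0.03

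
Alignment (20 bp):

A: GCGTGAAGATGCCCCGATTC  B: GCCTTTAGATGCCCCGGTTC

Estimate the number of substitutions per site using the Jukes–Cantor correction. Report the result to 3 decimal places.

0.233

The sequences differ at 4 of 20 sites (3, 5, 6, 17), so p = 4/20 = 0.2.
d = −(3/4) ln(1 − 4p/3) = −0.75 ln(1 − 0.266667) = −0.75 ln(0.733333)
  = −0.75 × (-0.310155) = 0.232616 substitutions/site.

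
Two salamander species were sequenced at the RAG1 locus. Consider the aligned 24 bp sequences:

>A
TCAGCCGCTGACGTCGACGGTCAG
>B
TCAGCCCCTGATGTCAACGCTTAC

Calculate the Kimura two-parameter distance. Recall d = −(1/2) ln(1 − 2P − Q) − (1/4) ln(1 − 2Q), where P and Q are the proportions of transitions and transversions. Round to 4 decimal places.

0.3069

Of 24 sites, 3 differences are transitions and 3 are transversions, so P = 3/24 = 0.125 and Q = 3/24 = 0.125.
Under the Kimura two-parameter model, d = −½ ln(1 − 2P − Q) − ¼ ln(1 − 2Q).
1 − 2P − Q = 0.625, giving −½ ln(0.625) = 0.235002.
1 − 2Q = 0.75, giving −¼ ln(0.75) = 0.071921.
d = 0.235002 + 0.071921 = 0.306923.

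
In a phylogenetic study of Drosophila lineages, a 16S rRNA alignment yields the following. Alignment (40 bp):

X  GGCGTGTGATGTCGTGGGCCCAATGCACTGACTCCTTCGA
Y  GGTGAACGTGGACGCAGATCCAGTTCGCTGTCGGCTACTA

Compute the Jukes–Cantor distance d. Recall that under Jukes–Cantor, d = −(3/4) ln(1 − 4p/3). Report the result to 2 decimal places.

The sequences differ at 19 of 40 sites, so p = 19/40 = 0.475.
d = −(3/4) ln(1 − 4p/3) = −0.75 ln(1 − 0.633333) = −0.75 ln(0.366667)
  = −0.75 × (-1.003301) = 0.752476 substitutions/site.

0.75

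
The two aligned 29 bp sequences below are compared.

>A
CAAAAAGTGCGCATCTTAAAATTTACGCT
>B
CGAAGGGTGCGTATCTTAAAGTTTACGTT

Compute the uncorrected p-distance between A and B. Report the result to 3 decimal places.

The sequences differ at 6 of 29 positions (sites 2, 5, 6, 12, 21, 28).
p = 6/29 = 0.206896… ≈ 0.207 (to 3 d.p.).

0.207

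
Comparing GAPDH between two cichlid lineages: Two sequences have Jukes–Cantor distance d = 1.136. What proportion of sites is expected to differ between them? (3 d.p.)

0.585

p = (3/4)(1 − e^(−4d/3)) = 0.75 × (1 − e^(-1.514667)) = 0.75 × (1 − 0.219881) = 0.585089.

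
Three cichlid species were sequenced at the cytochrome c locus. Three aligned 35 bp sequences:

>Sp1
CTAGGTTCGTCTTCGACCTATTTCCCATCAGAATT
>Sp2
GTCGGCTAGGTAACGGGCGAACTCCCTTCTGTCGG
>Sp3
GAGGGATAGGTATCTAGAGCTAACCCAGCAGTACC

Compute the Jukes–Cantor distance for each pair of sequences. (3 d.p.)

d(Sp1,Sp2) = 0.965, d(Sp1,Sp3) = 0.965, d(Sp2,Sp3) = 0.782

Sp1–Sp2: 19/35 sites differ → p ≈ 0.542857, d = −0.75 ln(1 − 0.723809) = 0.964997 ≈ 0.965.
Sp1–Sp3: 19/35 sites differ → p ≈ 0.542857, d = −0.75 ln(1 − 0.723809) = 0.964997 ≈ 0.965.
Sp2–Sp3: 17/35 sites differ → p ≈ 0.485714, d = −0.75 ln(1 − 0.647619) = 0.782282 ≈ 0.782.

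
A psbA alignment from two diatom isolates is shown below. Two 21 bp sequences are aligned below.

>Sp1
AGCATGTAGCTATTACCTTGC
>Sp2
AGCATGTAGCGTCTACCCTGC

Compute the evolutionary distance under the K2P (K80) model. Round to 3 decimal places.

Of 21 sites, 2 differences are transitions and 2 are transversions, so P = 2/21 ≈ 0.095238 and Q = 2/21 ≈ 0.095238.
Under the Kimura two-parameter model, d = −½ ln(1 − 2P − Q) − ¼ ln(1 − 2Q).
1 − 2P − Q = 0.714286, giving −½ ln(0.714286) = 0.168236.
1 − 2Q = 0.809524, giving −¼ ln(0.809524) = 0.052827.
d = 0.168236 + 0.052827 = 0.221063.

0.221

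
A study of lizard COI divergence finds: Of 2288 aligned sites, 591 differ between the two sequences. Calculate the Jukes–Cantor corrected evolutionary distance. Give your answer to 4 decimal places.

0.3167

p = 591/2288 ≈ 0.258304.
d = −(3/4) ln(1 − 4p/3) = −0.75 ln(1 − 0.344405) = −0.75 ln(0.655595)
  = −0.75 × (-0.422212) = 0.316659 substitutions/site.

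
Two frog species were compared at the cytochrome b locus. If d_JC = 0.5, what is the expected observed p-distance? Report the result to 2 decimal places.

p = (3/4)(1 − e^(−4d/3)) = 0.75 × (1 − e^(-0.666667)) = 0.75 × (1 − 0.513417) = 0.364937.

0.36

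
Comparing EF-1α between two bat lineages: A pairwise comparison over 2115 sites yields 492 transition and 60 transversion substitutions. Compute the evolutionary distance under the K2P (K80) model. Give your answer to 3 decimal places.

0.355

P = 492/2115 ≈ 0.232624 and Q = 60/2115 ≈ 0.028369.
Under the Kimura two-parameter model, d = −½ ln(1 − 2P − Q) − ¼ ln(1 − 2Q).
1 − 2P − Q = 0.506383, giving −½ ln(0.506383) = 0.340231.
1 − 2Q = 0.943262, giving −¼ ln(0.943262) = 0.014603.
d = 0.340231 + 0.014603 = 0.354834.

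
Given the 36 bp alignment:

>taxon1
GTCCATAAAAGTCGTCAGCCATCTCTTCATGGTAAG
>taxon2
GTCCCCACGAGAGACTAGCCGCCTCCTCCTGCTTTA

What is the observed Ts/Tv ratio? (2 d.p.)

Transitions are A↔G and C↔T; transversions are all other mismatches.
Transitions: 9. Transversions: 8.
R = 9/8 = 1.125 ≈ 1.13 (to 2 d.p.).

1.13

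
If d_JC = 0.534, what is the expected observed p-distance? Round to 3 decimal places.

0.382

p = (3/4)(1 − e^(−4d/3)) = 0.75 × (1 − e^(-0.712)) = 0.75 × (1 − 0.490662) = 0.382004.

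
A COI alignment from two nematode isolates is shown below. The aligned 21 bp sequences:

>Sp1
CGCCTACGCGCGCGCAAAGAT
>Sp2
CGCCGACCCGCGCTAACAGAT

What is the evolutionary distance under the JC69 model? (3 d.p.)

0.286

The sequences differ at 5 of 21 sites (5, 8, 14, 15, 17), so p = 5/21 ≈ 0.238095.
d = −(3/4) ln(1 − 4p/3) = −0.75 ln(1 − 0.31746) = −0.75 ln(0.68254)
  = −0.75 × (-0.381934) = 0.286451 substitutions/site.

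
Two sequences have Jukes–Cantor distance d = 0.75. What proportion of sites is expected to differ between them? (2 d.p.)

0.47

p = (3/4)(1 − e^(−4d/3)) = 0.75 × (1 − e^(-1)) = 0.75 × (1 − 0.367879) = 0.474091.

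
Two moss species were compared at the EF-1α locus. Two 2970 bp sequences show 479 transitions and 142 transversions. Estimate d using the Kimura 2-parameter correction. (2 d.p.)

0.26

P = 479/2970 ≈ 0.161279 and Q = 142/2970 ≈ 0.047811.
Under the Kimura two-parameter model, d = −½ ln(1 − 2P − Q) − ¼ ln(1 − 2Q).
1 − 2P − Q = 0.629631, giving −½ ln(0.629631) = 0.231311.
1 − 2Q = 0.904378, giving −¼ ln(0.904378) = 0.025127.
d = 0.231311 + 0.025127 = 0.256438.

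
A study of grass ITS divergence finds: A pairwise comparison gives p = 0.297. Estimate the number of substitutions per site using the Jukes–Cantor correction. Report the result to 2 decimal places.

d = −(3/4) ln(1 − 4p/3) = −0.75 ln(1 − 0.396) = −0.75 ln(0.604)
  = −0.75 × (-0.504181) = 0.378136 substitutions/site.

0.38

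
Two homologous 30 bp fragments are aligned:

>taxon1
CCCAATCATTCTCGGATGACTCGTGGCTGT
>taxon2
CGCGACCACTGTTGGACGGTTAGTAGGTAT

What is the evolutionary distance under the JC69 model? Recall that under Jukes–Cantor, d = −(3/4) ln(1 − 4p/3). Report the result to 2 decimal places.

0.65

The sequences differ at 13 of 30 sites, so p = 13/30 ≈ 0.433333.
d = −(3/4) ln(1 − 4p/3) = −0.75 ln(1 − 0.577777) = −0.75 ln(0.422223)
  = −0.75 × (-0.862222) = 0.646667 substitutions/site.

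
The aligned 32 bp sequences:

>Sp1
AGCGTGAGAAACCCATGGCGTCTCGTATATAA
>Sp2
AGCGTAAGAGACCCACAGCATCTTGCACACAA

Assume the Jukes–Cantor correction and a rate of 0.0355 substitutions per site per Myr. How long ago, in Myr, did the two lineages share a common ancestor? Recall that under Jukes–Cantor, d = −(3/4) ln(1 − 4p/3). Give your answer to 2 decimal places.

The sequences differ at 9 of 32 sites (6, 10, 16, 17, 20, 24, 26, 28, 30), so p = 9/32 = 0.28125.
d = −(3/4) ln(1 − 4p/3) = −0.75 ln(1 − 0.375) = −0.75 ln(0.625)
  = −0.75 × (-0.470004) = 0.352503 substitutions/site.
Under a molecular clock d = 2μt, so t = d/(2μ) = 0.352503 / (2 × 0.0355) = 4.96 Myr.

4.96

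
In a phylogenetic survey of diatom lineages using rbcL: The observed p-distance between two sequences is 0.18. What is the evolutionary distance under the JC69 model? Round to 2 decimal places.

0.21

d = −(3/4) ln(1 − 4p/3) = −0.75 ln(1 − 0.24) = −0.75 ln(0.76)
  = −0.75 × (-0.274437) = 0.205828 substitutions/site.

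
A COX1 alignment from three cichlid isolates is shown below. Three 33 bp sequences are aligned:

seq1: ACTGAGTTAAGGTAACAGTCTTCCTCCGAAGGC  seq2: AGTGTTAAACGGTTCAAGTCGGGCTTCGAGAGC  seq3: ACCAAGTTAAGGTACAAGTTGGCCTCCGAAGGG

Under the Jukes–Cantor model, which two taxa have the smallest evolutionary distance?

seq1 and seq3

seq1–seq2: 15/33 differ, p = 0.455, d = 0.699.
seq1–seq3: 8/33 differ, p = 0.242, d = 0.293.
seq2–seq3: 15/33 differ, p = 0.455, d = 0.699.
The smallest distance is between seq1 and seq3.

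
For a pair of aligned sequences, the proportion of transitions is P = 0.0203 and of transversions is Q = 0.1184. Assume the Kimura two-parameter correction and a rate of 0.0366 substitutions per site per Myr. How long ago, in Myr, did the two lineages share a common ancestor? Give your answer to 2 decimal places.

2.11

Under the Kimura two-parameter model, d = −½ ln(1 − 2P − Q) − ¼ ln(1 − 2Q).
1 − 2P − Q = 0.841, giving −½ ln(0.841) = 0.086582.
1 − 2Q = 0.7632, giving −¼ ln(0.7632) = 0.067559.
d = 0.086582 + 0.067559 = 0.154141.
Under a molecular clock d = 2μt, so t = d/(2μ) = 0.154141 / (2 × 0.0366) = 2.11 Myr.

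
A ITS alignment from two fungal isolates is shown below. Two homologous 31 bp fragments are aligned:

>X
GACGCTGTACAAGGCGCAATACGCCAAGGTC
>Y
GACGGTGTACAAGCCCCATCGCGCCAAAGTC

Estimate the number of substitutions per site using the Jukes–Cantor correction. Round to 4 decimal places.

The sequences differ at 7 of 31 sites (5, 14, 16, 19, 20, 21, 28), so p = 7/31 ≈ 0.225806.
d = −(3/4) ln(1 − 4p/3) = −0.75 ln(1 − 0.301075) = −0.75 ln(0.698925)
  = −0.75 × (-0.358212) = 0.268659 substitutions/site.

0.2687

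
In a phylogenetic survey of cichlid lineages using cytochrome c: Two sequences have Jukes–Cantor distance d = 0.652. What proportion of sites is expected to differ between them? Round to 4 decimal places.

0.4356

p = (3/4)(1 − e^(−4d/3)) = 0.75 × (1 − e^(-0.869333)) = 0.75 × (1 − 0.419231) = 0.435577.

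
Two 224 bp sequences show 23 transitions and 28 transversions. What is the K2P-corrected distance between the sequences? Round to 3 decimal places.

0.272

P = 23/224 ≈ 0.102679 and Q = 28/224 = 0.125.
Under the Kimura two-parameter model, d = −½ ln(1 − 2P − Q) − ¼ ln(1 − 2Q).
1 − 2P − Q = 0.669642, giving −½ ln(0.669642) = 0.200506.
1 − 2Q = 0.75, giving −¼ ln(0.75) = 0.071921.
d = 0.200506 + 0.071921 = 0.272427.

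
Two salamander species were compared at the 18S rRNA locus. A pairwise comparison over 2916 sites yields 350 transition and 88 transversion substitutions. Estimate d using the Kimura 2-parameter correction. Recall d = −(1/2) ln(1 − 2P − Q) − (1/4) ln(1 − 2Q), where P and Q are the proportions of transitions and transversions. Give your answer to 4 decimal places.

0.1731

P = 350/2916 ≈ 0.120027 and Q = 88/2916 ≈ 0.030178.
Under the Kimura two-parameter model, d = −½ ln(1 − 2P − Q) − ¼ ln(1 − 2Q).
1 − 2P − Q = 0.729768, giving −½ ln(0.729768) = 0.157514.
1 − 2Q = 0.939644, giving −¼ ln(0.939644) = 0.015564.
d = 0.157514 + 0.015564 = 0.173078.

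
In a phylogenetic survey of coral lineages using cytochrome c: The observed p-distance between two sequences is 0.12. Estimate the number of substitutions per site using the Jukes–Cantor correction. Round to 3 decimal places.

0.131

d = −(3/4) ln(1 − 4p/3) = −0.75 ln(1 − 0.16) = −0.75 ln(0.84)
  = −0.75 × (-0.174353) = 0.130765 substitutions/site.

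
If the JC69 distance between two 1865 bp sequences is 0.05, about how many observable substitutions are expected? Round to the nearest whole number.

Invert JC69: p = (3/4)(1 − e^(−4d/3)) = 0.75 × (1 − e^(-0.066667)) = 0.75 × (1 − 0.935507) = 0.048370.
Expected differing sites = pL ≈ 0.048370 × 1865 = 90.21005 ≈ 90.

90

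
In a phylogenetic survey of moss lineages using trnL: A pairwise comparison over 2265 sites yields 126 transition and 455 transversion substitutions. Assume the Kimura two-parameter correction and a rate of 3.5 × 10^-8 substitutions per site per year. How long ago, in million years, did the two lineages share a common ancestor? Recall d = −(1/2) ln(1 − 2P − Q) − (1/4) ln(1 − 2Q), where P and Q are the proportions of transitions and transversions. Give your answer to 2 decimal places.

4.51

P = 126/2265 ≈ 0.055629 and Q = 455/2265 ≈ 0.200883.
Under the Kimura two-parameter model, d = −½ ln(1 − 2P − Q) − ¼ ln(1 − 2Q).
1 − 2P − Q = 0.687859, giving −½ ln(0.687859) = 0.187086.
1 − 2Q = 0.598234, giving −¼ ln(0.598234) = 0.128443.
d = 0.187086 + 0.128443 = 0.315529.
Under a molecular clock d = 2μt, so t = d/(2μ) = 0.315529 / (2 × 3.5 × 10^-8) = 4.51 million years.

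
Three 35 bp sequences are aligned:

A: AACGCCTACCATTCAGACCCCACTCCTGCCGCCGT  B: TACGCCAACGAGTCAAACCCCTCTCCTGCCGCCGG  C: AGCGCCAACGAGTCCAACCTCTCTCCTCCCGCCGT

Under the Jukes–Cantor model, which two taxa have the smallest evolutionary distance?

A–B: 7/35 differ, p = 0.200, d = 0.233.
A–C: 9/35 differ, p = 0.257, d = 0.315.
B–C: 6/35 differ, p = 0.171, d = 0.195.
The smallest distance is between B and C.

B and C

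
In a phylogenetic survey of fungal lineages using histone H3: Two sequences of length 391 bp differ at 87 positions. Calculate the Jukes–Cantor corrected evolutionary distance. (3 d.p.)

p = 87/391 ≈ 0.222506.
d = −(3/4) ln(1 − 4p/3) = −0.75 ln(1 − 0.296675) = −0.75 ln(0.703325)
  = −0.75 × (-0.351936) = 0.263952 substitutions/site.

0.264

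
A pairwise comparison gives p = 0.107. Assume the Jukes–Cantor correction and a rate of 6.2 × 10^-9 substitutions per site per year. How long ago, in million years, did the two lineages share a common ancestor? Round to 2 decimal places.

d = −(3/4) ln(1 − 4p/3) = −0.75 ln(1 − 0.142667) = −0.75 ln(0.857333)
  = −0.75 × (-0.153929) = 0.115447 substitutions/site.
Under a molecular clock d = 2μt, so t = d/(2μ) = 0.115447 / (2 × 6.2 × 10^-9) = 9.31 million years.

9.31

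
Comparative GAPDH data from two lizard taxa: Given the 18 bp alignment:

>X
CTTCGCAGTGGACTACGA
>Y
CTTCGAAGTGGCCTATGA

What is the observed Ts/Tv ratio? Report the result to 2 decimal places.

0.50

Transitions are A↔G and C↔T; transversions are all other mismatches.
Transitions: 1. Transversions: 2.
R = 1/2 = 0.50.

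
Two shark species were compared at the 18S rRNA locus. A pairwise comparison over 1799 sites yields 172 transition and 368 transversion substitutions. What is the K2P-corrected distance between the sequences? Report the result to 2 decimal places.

P = 172/1799 ≈ 0.095609 and Q = 368/1799 ≈ 0.204558.
Under the Kimura two-parameter model, d = −½ ln(1 − 2P − Q) − ¼ ln(1 − 2Q).
1 − 2P − Q = 0.604224, giving −½ ln(0.604224) = 0.251905.
1 − 2Q = 0.590884, giving −¼ ln(0.590884) = 0.131534.
d = 0.251905 + 0.131534 = 0.383439.

0.38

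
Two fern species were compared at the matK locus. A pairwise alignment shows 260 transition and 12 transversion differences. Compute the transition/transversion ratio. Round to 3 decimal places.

21.667

R = 260/12 = 21.666666… ≈ 21.667 (to 3 d.p.).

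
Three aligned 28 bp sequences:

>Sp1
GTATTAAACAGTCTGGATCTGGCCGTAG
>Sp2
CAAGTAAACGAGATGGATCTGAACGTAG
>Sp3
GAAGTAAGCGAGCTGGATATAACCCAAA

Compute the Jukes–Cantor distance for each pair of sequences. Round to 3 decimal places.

Sp1–Sp2: 9/28 sites differ → p ≈ 0.321429, d = −0.75 ln(1 − 0.428572) = 0.419713 ≈ 0.420.
Sp1–Sp3: 12/28 sites differ → p ≈ 0.428571, d = −0.75 ln(1 − 0.571428) = 0.635472 ≈ 0.635.
Sp2–Sp3: 9/28 sites differ → p ≈ 0.321429, d = −0.75 ln(1 − 0.428572) = 0.419713 ≈ 0.420.

d(Sp1,Sp2) = 0.420, d(Sp1,Sp3) = 0.635, d(Sp2,Sp3) = 0.420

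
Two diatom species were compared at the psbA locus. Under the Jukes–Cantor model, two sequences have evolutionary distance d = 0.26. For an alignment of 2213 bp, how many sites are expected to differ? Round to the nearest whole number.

486

Invert JC69: p = (3/4)(1 − e^(−4d/3)) = 0.75 × (1 − e^(-0.346667)) = 0.75 × (1 − 0.707041) = 0.219719.
Expected differing sites = pL ≈ 0.219719 × 2213 = 486.238147 ≈ 486.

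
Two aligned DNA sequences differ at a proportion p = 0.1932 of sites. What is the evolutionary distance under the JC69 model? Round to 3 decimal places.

0.223

d = −(3/4) ln(1 − 4p/3) = −0.75 ln(1 − 0.2576) = −0.75 ln(0.7424)
  = −0.75 × (-0.297867) = 0.223400 substitutions/site.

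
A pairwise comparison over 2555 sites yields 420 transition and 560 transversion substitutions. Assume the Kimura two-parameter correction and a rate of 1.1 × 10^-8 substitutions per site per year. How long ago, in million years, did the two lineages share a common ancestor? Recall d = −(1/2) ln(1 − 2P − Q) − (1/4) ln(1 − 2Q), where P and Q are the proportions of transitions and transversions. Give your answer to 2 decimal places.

24.60

P = 420/2555 ≈ 0.164384 and Q = 560/2555 ≈ 0.219178.
Under the Kimura two-parameter model, d = −½ ln(1 − 2P − Q) − ¼ ln(1 − 2Q).
1 − 2P − Q = 0.452054, giving −½ ln(0.452054) = 0.396977.
1 − 2Q = 0.561644, giving −¼ ln(0.561644) = 0.144222.
d = 0.396977 + 0.144222 = 0.541199.
Under a molecular clock d = 2μt, so t = d/(2μ) = 0.541199 / (2 × 1.1 × 10^-8) = 24.60 million years.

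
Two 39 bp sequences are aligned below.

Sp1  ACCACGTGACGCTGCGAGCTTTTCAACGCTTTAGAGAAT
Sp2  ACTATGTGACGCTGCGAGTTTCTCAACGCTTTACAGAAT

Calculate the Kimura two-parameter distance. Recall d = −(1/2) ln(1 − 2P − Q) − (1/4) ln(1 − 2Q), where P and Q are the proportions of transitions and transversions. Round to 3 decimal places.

Of 39 sites, 4 differences are transitions and 1 are transversions, so P = 4/39 ≈ 0.102564 and Q = 1/39 ≈ 0.025641.
Under the Kimura two-parameter model, d = −½ ln(1 − 2P − Q) − ¼ ln(1 − 2Q).
1 − 2P − Q = 0.769231, giving −½ ln(0.769231) = 0.131182.
1 − 2Q = 0.948718, giving −¼ ln(0.948718) = 0.013161.
d = 0.131182 + 0.013161 = 0.144343.

0.144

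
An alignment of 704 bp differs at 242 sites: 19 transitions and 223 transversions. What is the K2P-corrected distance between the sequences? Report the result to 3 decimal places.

P = 19/704 ≈ 0.026989 and Q = 223/704 ≈ 0.316761.
Under the Kimura two-parameter model, d = −½ ln(1 − 2P − Q) − ¼ ln(1 − 2Q).
1 − 2P − Q = 0.629261, giving −½ ln(0.629261) = 0.231605.
1 − 2Q = 0.366478, giving −¼ ln(0.366478) = 0.250954.
d = 0.231605 + 0.250954 = 0.482559.

0.483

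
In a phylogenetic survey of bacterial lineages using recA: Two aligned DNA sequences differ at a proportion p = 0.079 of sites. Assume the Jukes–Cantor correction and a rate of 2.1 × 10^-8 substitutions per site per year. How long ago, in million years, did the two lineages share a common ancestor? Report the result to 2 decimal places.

d = −(3/4) ln(1 − 4p/3) = −0.75 ln(1 − 0.105333) = −0.75 ln(0.894667)
  = −0.75 × (-0.111304) = 0.083478 substitutions/site.
Under a molecular clock d = 2μt, so t = d/(2μ) = 0.083478 / (2 × 2.1 × 10^-8) = 1.99 million years.

1.99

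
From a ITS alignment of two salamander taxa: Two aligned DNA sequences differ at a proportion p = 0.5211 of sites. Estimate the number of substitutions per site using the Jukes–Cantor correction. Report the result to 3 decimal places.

0.890

d = −(3/4) ln(1 − 4p/3) = −0.75 ln(1 − 0.6948) = −0.75 ln(0.3052)
  = −0.75 × (-1.186788) = 0.890091 substitutions/site.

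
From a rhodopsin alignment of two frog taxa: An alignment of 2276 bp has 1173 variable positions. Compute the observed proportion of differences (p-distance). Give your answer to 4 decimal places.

p = 1173/2276 = 0.515377… ≈ 0.5154 (to 4 d.p.).

0.5154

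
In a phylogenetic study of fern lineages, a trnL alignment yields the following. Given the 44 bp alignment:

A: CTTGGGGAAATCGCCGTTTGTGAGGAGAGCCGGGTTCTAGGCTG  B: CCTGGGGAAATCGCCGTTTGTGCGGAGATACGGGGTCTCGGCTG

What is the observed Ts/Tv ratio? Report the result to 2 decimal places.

0.20

Transitions are A↔G and C↔T; transversions are all other mismatches.
Transitions: 1. Transversions: 5.
R = 1/5 = 0.20.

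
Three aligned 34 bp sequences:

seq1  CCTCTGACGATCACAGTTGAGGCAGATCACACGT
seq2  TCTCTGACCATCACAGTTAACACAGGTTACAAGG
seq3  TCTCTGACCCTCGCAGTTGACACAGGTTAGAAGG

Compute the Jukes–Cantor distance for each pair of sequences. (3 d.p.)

d(seq1,seq2) = 0.326, d(seq1,seq3) = 0.423, d(seq2,seq3) = 0.128

seq1–seq2: 9/34 sites differ → p ≈ 0.264706, d = −0.75 ln(1 − 0.352941) = 0.326488 ≈ 0.326.
seq1–seq3: 11/34 sites differ → p ≈ 0.323529, d = −0.75 ln(1 − 0.431372) = 0.423397 ≈ 0.423.
seq2–seq3: 4/34 sites differ → p ≈ 0.117647, d = −0.75 ln(1 − 0.156863) = 0.127969 ≈ 0.128.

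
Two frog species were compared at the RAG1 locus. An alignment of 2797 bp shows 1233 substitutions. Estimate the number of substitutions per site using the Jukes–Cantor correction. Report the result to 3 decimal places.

0.665

p = 1233/2797 ≈ 0.440829.
d = −(3/4) ln(1 − 4p/3) = −0.75 ln(1 − 0.587772) = −0.75 ln(0.412228)
  = −0.75 × (-0.886179) = 0.664634 substitutions/site.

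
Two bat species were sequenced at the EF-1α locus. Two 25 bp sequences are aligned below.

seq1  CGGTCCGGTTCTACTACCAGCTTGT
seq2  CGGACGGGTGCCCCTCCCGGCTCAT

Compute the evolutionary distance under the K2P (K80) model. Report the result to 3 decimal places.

Of 25 sites, 4 differences are transitions and 5 are transversions, so P = 4/25 = 0.16 and Q = 5/25 = 0.2.
Under the Kimura two-parameter model, d = −½ ln(1 − 2P − Q) − ¼ ln(1 − 2Q).
1 − 2P − Q = 0.48, giving −½ ln(0.48) = 0.366985.
1 − 2Q = 0.6, giving −¼ ln(0.6) = 0.127706.
d = 0.366985 + 0.127706 = 0.494691.

0.495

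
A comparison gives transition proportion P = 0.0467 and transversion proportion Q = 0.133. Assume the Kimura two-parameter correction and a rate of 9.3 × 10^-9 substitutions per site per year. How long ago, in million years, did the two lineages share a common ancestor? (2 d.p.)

Under the Kimura two-parameter model, d = −½ ln(1 − 2P − Q) − ¼ ln(1 − 2Q).
1 − 2P − Q = 0.7736, giving −½ ln(0.7736) = 0.128350.
1 − 2Q = 0.734, giving −¼ ln(0.734) = 0.077312.
d = 0.128350 + 0.077312 = 0.205662.
Under a molecular clock d = 2μt, so t = d/(2μ) = 0.205662 / (2 × 9.3 × 10^-9) = 11.06 million years.

11.06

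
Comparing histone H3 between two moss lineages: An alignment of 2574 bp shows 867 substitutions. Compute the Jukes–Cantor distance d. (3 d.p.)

0.447

p = 867/2574 ≈ 0.33683.
d = −(3/4) ln(1 − 4p/3) = −0.75 ln(1 − 0.449107) = −0.75 ln(0.550893)
  = −0.75 × (-0.596215) = 0.447161 substitutions/site.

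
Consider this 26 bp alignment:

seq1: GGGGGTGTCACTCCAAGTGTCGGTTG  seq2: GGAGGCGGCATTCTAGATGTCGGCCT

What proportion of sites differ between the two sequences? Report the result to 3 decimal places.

0.385

The sequences differ at 10 of 26 positions (sites 3, 6, 8, 11, 14, 16, 17, 24, 25, 26).
p = 10/26 = 0.384615… ≈ 0.385 (to 3 d.p.).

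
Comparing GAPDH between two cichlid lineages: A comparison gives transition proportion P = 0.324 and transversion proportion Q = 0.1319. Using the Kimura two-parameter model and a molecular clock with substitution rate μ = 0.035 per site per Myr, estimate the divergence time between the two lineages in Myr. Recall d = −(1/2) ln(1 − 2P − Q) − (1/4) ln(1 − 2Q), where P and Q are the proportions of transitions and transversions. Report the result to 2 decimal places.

Under the Kimura two-parameter model, d = −½ ln(1 − 2P − Q) − ¼ ln(1 − 2Q).
1 − 2P − Q = 0.2201, giving −½ ln(0.2201) = 0.756837.
1 − 2Q = 0.7362, giving −¼ ln(0.7362) = 0.076563.
d = 0.756837 + 0.076563 = 0.833400.
Under a molecular clock d = 2μt, so t = d/(2μ) = 0.833400 / (2 × 0.035) = 11.91 Myr.

11.91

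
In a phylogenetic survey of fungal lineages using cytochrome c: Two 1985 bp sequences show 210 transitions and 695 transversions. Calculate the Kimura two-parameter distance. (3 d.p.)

0.714

P = 210/1985 ≈ 0.105793 and Q = 695/1985 ≈ 0.350126.
Under the Kimura two-parameter model, d = −½ ln(1 − 2P − Q) − ¼ ln(1 − 2Q).
1 − 2P − Q = 0.438288, giving −½ ln(0.438288) = 0.412440.
1 − 2Q = 0.299748, giving −¼ ln(0.299748) = 0.301203.
d = 0.412440 + 0.301203 = 0.713643.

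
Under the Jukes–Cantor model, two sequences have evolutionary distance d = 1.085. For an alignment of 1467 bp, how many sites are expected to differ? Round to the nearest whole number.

841

Invert JC69: p = (3/4)(1 − e^(−4d/3)) = 0.75 × (1 − e^(-1.446667)) = 0.75 × (1 − 0.235353) = 0.573485.
Expected differing sites = pL ≈ 0.573485 × 1467 = 841.302495 ≈ 841.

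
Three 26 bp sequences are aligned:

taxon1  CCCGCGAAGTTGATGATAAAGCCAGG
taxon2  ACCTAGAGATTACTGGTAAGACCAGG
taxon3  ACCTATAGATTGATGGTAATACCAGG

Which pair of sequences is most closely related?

taxon1–taxon2: 10/26 differ, p = 0.385, d = 0.539.
taxon1–taxon3: 9/26 differ, p = 0.346, d = 0.464.
taxon2–taxon3: 4/26 differ, p = 0.154, d = 0.172.
The smallest distance is between taxon2 and taxon3.

taxon2 and taxon3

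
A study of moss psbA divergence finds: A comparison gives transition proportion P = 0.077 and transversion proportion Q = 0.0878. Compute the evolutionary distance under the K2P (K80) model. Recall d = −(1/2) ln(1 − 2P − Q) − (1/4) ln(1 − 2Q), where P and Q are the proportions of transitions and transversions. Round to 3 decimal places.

Under the Kimura two-parameter model, d = −½ ln(1 − 2P − Q) − ¼ ln(1 − 2Q).
1 − 2P − Q = 0.7582, giving −½ ln(0.7582) = 0.138404.
1 − 2Q = 0.8244, giving −¼ ln(0.8244) = 0.048275.
d = 0.138404 + 0.048275 = 0.186679.

0.187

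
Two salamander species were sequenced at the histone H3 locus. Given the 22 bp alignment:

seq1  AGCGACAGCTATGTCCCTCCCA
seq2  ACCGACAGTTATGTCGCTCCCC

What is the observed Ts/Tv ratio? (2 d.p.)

Transitions are A↔G and C↔T; transversions are all other mismatches.
Transitions: 1. Transversions: 3.
R = 1/3 = 0.333333… ≈ 0.33 (to 2 d.p.).

0.33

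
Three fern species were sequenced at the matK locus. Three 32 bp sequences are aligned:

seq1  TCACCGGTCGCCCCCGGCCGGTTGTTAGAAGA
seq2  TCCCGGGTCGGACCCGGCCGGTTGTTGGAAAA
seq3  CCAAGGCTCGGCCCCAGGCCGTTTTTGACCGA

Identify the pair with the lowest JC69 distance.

seq1 and seq2

seq1–seq2: 6/32 differ, p = 0.188, d = 0.216.
seq1–seq3: 13/32 differ, p = 0.406, d = 0.585.
seq2–seq3: 13/32 differ, p = 0.406, d = 0.585.
The smallest distance is between seq1 and seq2.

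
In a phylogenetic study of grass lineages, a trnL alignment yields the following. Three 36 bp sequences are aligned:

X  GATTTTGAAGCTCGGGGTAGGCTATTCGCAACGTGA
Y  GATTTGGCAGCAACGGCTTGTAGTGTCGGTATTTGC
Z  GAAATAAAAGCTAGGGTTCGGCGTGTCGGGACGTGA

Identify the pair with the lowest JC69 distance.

X–Y: 17/36 differ, p = 0.472, d = 0.745.
X–Z: 12/36 differ, p = 0.333, d = 0.441.
Y–Z: 15/36 differ, p = 0.417, d = 0.608.
The smallest distance is between X and Z.

X and Z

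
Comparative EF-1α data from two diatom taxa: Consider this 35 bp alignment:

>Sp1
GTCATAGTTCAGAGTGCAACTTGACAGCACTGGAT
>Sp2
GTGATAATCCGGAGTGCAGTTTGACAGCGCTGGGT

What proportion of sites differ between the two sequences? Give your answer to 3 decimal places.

The sequences differ at 8 of 35 positions (sites 3, 7, 9, 11, 19, 20, 29, 34).
p = 8/35 = 0.228571… ≈ 0.229 (to 3 d.p.).

0.229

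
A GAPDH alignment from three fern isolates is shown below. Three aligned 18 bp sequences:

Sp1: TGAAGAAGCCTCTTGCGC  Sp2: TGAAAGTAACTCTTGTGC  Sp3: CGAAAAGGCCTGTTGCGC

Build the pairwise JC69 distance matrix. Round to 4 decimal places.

d(Sp1,Sp2) = 0.4408, d(Sp1,Sp3) = 0.2635, d(Sp2,Sp3) = 0.5482

Sp1–Sp2: 6/18 sites differ → p ≈ 0.333333, d = −0.75 ln(1 − 0.444444) = 0.440839 ≈ 0.4408.
Sp1–Sp3: 4/18 sites differ → p ≈ 0.222222, d = −0.75 ln(1 − 0.296296) = 0.263548 ≈ 0.2635.
Sp2–Sp3: 7/18 sites differ → p ≈ 0.388889, d = −0.75 ln(1 − 0.518519) = 0.548166 ≈ 0.5482.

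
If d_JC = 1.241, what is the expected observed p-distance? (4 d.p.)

0.6066

p = (3/4)(1 − e^(−4d/3)) = 0.75 × (1 − e^(-1.654667)) = 0.75 × (1 − 0.191156) = 0.606633.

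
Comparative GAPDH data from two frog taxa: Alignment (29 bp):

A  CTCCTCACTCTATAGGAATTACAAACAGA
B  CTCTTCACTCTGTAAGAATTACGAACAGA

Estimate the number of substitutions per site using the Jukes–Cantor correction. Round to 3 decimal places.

0.152

The sequences differ at 4 of 29 sites (4, 12, 15, 23), so p = 4/29 ≈ 0.137931.
d = −(3/4) ln(1 − 4p/3) = −0.75 ln(1 − 0.183908) = −0.75 ln(0.816092)
  = −0.75 × (-0.203228) = 0.152421 substitutions/site.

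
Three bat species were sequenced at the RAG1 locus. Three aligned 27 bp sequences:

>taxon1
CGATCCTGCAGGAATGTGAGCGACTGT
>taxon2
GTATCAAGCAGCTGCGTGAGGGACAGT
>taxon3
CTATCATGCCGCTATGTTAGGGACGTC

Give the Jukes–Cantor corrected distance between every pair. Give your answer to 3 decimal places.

taxon1–taxon2: 10/27 sites differ → p ≈ 0.37037, d = −0.75 ln(1 − 0.493827) = 0.510658 ≈ 0.511.
taxon1–taxon3: 10/27 sites differ → p ≈ 0.37037, d = −0.75 ln(1 − 0.493827) = 0.510658 ≈ 0.511.
taxon2–taxon3: 9/27 sites differ → p ≈ 0.333333, d = −0.75 ln(1 − 0.444444) = 0.440839 ≈ 0.441.

d(taxon1,taxon2) = 0.511, d(taxon1,taxon3) = 0.511, d(taxon2,taxon3) = 0.441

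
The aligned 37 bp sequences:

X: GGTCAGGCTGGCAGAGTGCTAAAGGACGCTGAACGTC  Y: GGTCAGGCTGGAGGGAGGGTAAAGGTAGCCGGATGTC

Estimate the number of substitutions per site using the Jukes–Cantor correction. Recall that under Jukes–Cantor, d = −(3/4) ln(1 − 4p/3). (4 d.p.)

The sequences differ at 11 of 37 sites, so p = 11/37 ≈ 0.297297.
d = −(3/4) ln(1 − 4p/3) = −0.75 ln(1 − 0.396396) = −0.75 ln(0.603604)
  = −0.75 × (-0.504837) = 0.378628 substitutions/site.

0.3786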